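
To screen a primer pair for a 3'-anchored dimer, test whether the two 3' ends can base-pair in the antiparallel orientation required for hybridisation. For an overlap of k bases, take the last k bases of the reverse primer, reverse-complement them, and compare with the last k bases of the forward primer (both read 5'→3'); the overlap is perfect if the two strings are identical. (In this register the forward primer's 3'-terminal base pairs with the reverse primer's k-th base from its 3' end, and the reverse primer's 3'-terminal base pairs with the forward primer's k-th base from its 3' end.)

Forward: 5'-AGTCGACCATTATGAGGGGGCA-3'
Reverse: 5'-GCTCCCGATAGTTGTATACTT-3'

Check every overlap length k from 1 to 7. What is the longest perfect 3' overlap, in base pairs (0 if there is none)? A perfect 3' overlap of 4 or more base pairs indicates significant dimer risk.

Longest perfect overlap: 1 complementary base pair; below the dimer-risk threshold (threshold 4).

Last 7 bases (5'→3') — forward …GGGGGCA, reverse …TATACTT.
Reverse complement of the reverse primer's last 7 bases: AAGTATA; its first k bases are the reverse complement of the reverse primer's last k bases, so a perfect k-base overlap needs the forward primer's last k bases to equal them.
Comparing (forward last k vs required): k=1: A vs A ✓; k=2: CA vs AA ✗; k=3: GCA vs AAG ✗; k=4: GGCA vs AAGT ✗; k=5: GGGCA vs AAGTA ✗; k=6: GGGGCA vs AAGTAT ✗; k=7: GGGGGCA vs AAGTATA ✗.
Only k = 1 is perfect, so the longest perfect 3' overlap is 1.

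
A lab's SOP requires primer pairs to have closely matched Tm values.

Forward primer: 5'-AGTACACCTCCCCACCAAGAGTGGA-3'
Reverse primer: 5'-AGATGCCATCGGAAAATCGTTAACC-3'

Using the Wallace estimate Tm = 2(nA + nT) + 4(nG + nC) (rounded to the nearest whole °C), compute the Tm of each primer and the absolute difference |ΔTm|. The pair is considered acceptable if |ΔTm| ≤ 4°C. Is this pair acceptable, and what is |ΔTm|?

|ΔTm| = 6°C; the pair is not acceptable.

Forward: A=8 T=3 G=5 C=9 → Tm = 2·11 + 4·14 = 78°C.
Reverse: A=9 T=5 G=5 C=6 → Tm = 2·14 + 4·11 = 72°C.
|ΔTm| = |78 − 72| = 6°C, > 4°C.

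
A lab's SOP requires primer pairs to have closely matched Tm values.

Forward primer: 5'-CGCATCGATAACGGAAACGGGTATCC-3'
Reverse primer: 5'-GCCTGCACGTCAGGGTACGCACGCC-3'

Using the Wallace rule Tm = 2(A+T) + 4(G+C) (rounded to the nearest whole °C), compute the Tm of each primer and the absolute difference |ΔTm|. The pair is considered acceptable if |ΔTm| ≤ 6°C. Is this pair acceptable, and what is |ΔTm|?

|ΔTm| = 6°C; the pair is acceptable.

Forward: A=8 T=4 G=7 C=7 → Tm = 2·12 + 4·14 = 80°C.
Reverse: A=4 T=3 G=8 C=10 → Tm = 2·7 + 4·18 = 86°C.
|ΔTm| = |80 − 86| = 6°C, ≤ 6°C.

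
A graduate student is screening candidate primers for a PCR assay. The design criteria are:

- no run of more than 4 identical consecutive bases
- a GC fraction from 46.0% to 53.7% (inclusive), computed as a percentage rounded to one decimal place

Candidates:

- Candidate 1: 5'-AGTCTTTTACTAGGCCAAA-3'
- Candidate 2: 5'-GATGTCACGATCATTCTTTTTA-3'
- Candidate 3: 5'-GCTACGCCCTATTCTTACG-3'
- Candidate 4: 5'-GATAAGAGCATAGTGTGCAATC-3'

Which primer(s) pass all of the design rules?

Candidate 1 (19 nt, A=6 T=6 G=3 C=4): longest run = 4 ✓; GC 7/19 = 36.8%, outside 46.0–53.7% ✗ — fails.
Candidate 2 (22 nt, A=5 T=10 G=3 C=4): longest run = 5, exceeds 4 ✗; GC 7/22 = 31.8%, outside 46.0–53.7% ✗ — fails.
Candidate 3 (19 nt, A=3 T=6 G=3 C=7): longest run = 3 ✓; GC 10/19 = 52.6% ✓ — passes.
Candidate 4 (22 nt, A=8 T=5 G=6 C=3): longest run = 2 ✓; GC 9/22 = 40.9%, outside 46.0–53.7% ✗ — fails.

Candidate 3 only.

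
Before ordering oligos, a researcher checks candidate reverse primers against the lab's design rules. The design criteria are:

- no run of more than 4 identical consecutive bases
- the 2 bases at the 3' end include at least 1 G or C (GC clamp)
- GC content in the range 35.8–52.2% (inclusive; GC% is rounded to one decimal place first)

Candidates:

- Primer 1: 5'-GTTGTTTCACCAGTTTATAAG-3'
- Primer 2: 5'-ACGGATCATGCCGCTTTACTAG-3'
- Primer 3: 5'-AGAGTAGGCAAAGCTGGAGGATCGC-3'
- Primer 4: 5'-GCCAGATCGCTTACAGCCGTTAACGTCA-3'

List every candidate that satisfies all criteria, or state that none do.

Primer 2 only.

Primer 1 (21 nt, A=5 T=9 G=4 C=3): longest run = 3 ✓; 3' end AG has 1 G/C ✓; GC 7/21 = 33.3%, outside 35.8–52.2% ✗ — fails.
Primer 2 (22 nt, A=5 T=6 G=5 C=6): longest run = 3 ✓; 3' end AG has 1 G/C ✓; GC 11/22 = 50.0% ✓ — passes.
Primer 3 (25 nt, A=8 T=3 G=10 C=4): longest run = 3 ✓; 3' end GC has 2 G/C ✓; GC 14/25 = 56.0%, outside 35.8–52.2% ✗ — fails.
Primer 4 (28 nt, A=7 T=6 G=6 C=9): longest run = 2 ✓; 3' end CA has 1 G/C ✓; GC 15/28 = 53.6%, outside 35.8–52.2% ✗ — fails.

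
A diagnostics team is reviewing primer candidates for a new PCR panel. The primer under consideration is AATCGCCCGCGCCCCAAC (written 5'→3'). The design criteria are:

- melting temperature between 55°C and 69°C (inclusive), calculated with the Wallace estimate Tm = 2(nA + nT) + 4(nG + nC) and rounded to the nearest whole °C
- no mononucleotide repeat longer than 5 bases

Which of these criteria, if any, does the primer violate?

Base counts: A=4, T=1, G=3, C=10 (length 18).
Tm: Tm = 2·5 + 4·13 = 62°C ✓
homopolymer run: longest run = 4 ✓

Meets all criteria.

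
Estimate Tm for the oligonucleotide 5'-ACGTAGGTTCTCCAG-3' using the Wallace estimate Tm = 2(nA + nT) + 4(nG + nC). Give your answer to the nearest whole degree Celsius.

46°C

Base counts: A=3, T=4, G=4, C=4 (length 15).
Tm = 2·(3+4) + 4·(4+4) = 2·7 + 4·8 = 14 + 32 = 46°C.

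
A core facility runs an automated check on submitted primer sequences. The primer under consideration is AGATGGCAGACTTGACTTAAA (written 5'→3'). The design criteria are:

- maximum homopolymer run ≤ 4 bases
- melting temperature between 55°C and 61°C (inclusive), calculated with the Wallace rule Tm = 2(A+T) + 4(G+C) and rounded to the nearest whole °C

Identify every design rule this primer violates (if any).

Base counts: A=8, T=5, G=5, C=3 (length 21).
homopolymer run: longest run = 3 ✓
Tm: Tm = 2·13 + 4·8 = 58°C ✓

Meets all criteria.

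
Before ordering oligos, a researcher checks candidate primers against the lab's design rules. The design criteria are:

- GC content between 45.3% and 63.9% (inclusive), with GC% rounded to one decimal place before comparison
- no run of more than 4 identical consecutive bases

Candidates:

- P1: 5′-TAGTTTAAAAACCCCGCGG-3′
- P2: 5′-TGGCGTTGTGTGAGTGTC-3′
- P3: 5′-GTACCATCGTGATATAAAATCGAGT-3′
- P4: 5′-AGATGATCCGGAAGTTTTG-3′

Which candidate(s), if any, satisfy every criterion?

P2 only.

P1 (19 nt, A=6 T=4 G=4 C=5): GC 9/19 = 47.4% ✓; longest run = 5, exceeds 4 ✗ — fails.
P2 (18 nt, A=1 T=7 G=8 C=2): GC 10/18 = 55.6% ✓; longest run = 2 ✓ — passes.
P3 (25 nt, A=9 T=7 G=5 C=4): GC 9/25 = 36.0%, outside 45.3–63.9% ✗; longest run = 4 ✓ — fails.
P4 (19 nt, A=5 T=6 G=6 C=2): GC 8/19 = 42.1%, outside 45.3–63.9% ✗; longest run = 4 ✓ — fails.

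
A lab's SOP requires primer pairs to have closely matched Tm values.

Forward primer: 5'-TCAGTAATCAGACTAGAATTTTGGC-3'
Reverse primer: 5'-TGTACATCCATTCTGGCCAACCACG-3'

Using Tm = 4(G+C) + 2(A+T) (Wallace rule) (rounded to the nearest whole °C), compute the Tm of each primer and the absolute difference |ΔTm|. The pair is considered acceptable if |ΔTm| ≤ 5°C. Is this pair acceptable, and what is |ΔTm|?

Forward: A=8 T=8 G=5 C=4 → Tm = 2·16 + 4·9 = 68°C.
Reverse: A=6 T=6 G=4 C=9 → Tm = 2·12 + 4·13 = 76°C.
|ΔTm| = |68 − 76| = 8°C, > 5°C.

|ΔTm| = 8°C; the pair is not acceptable.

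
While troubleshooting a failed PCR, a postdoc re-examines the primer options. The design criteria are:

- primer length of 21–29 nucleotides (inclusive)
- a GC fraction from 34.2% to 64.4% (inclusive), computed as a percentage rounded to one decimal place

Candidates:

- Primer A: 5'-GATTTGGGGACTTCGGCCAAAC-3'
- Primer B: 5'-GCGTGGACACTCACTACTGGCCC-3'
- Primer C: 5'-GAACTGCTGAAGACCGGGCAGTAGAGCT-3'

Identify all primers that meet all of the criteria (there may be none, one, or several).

Primer A and Primer C.

Primer A (22 nt, A=5 T=5 G=7 C=5): length 22 ✓; GC 12/22 = 54.5% ✓ — passes.
Primer B (23 nt, A=4 T=4 G=6 C=9): length 23 ✓; GC 15/23 = 65.2%, outside 34.2–64.4% ✗ — fails.
Primer C (28 nt, A=8 T=4 G=10 C=6): length 28 ✓; GC 16/28 = 57.1% ✓ — passes.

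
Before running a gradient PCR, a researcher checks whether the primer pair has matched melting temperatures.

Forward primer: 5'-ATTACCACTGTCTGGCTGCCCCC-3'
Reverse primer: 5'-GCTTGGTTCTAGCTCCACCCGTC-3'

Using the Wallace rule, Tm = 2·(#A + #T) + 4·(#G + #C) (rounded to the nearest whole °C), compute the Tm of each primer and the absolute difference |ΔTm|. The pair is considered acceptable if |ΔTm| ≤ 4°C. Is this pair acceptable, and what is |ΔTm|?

|ΔTm| = 0°C; the pair is acceptable.

Forward: A=3 T=6 G=4 C=10 → Tm = 2·9 + 4·14 = 74°C.
Reverse: A=2 T=7 G=5 C=9 → Tm = 2·9 + 4·14 = 74°C.
|ΔTm| = |74 − 74| = 0°C, ≤ 4°C.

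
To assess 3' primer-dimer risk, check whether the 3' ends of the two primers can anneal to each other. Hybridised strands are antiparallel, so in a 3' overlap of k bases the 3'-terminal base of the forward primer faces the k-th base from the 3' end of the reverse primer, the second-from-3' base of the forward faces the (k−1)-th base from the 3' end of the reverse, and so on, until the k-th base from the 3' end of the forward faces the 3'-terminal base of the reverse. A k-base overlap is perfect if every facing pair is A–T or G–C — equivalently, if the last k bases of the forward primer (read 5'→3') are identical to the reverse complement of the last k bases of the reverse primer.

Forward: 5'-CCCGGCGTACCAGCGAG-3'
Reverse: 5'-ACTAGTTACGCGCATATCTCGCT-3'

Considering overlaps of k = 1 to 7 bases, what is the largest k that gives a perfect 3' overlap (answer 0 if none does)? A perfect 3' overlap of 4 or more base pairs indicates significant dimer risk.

Last 7 bases (5'→3') — forward …CAGCGAG, reverse …TCTCGCT.
Reverse complement of the reverse primer's last 7 bases: AGCGAGA; its first k bases are the reverse complement of the reverse primer's last k bases, so a perfect k-base overlap needs the forward primer's last k bases to equal them.
Comparing (forward last k vs required): k=1: G vs A ✗; k=2: AG vs AG ✓; k=3: GAG vs AGC ✗; k=4: CGAG vs AGCG ✗; k=5: GCGAG vs AGCGA ✗; k=6: AGCGAG vs AGCGAG ✓; k=7: CAGCGAG vs AGCGAGA ✗.
Perfect overlaps at k = 2, 6; the largest is 6.

Longest perfect overlap: 6 complementary base pairs; significant dimer risk (threshold 4).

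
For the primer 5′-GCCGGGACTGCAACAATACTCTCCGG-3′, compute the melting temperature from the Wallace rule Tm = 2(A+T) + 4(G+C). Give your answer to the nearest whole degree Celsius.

84°C

Base counts: A=6, T=4, G=7, C=9 (length 26).
Tm = 2·(6+4) + 4·(7+9) = 2·10 + 4·16 = 20 + 64 = 84°C.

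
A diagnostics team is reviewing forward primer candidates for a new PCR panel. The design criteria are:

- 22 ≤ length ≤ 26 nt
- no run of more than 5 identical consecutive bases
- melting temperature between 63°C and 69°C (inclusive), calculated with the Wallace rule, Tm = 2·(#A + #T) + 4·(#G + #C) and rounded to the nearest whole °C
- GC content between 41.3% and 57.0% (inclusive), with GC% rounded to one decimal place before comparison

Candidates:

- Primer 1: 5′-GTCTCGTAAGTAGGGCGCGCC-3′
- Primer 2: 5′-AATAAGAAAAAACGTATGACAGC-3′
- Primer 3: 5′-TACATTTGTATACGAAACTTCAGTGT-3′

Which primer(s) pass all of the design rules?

None of the candidates satisfy all criteria.

Primer 1 (21 nt, A=3 T=4 G=8 C=6): length 21, outside 22–26 ✗; longest run = 3 ✓; Tm = 2·7 + 4·14 = 70°C, outside 63–69°C ✗; GC 14/21 = 66.7%, outside 41.3–57.0% ✗ — fails.
Primer 2 (23 nt, A=13 T=3 G=4 C=3): length 23 ✓; longest run = 6, exceeds 5 ✗; Tm = 2·16 + 4·7 = 60°C, outside 63–69°C ✗; GC 7/23 = 30.4%, outside 41.3–57.0% ✗ — fails.
Primer 3 (26 nt, A=8 T=10 G=4 C=4): length 26 ✓; longest run = 3 ✓; Tm = 2·18 + 4·8 = 68°C ✓; GC 8/26 = 30.8%, outside 41.3–57.0% ✗ — fails.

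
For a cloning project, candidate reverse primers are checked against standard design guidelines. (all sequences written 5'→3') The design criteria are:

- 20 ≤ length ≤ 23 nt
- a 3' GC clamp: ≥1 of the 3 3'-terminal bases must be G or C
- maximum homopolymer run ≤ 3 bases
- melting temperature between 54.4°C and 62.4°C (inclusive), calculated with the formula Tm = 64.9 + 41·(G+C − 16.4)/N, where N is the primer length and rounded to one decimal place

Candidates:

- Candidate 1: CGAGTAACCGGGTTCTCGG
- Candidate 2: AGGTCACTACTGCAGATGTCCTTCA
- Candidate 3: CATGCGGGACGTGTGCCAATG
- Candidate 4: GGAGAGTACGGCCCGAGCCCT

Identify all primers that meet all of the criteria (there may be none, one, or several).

Candidate 1 (19 nt, A=3 T=4 G=7 C=5): length 19, outside 20–23 ✗; 3' end CGG has 3 G/C ✓; longest run = 3 ✓; Tm = 64.9 + 41·(12 − 16.4)/19 = 55.4°C ✓ — fails.
Candidate 2 (25 nt, A=6 T=7 G=5 C=7): length 25, outside 20–23 ✗; 3' end TCA has 1 G/C ✓; longest run = 2 ✓; Tm = 64.9 + 41·(12 − 16.4)/25 = 57.7°C ✓ — fails.
Candidate 3 (21 nt, A=4 T=4 G=8 C=5): length 21 ✓; 3' end ATG has 1 G/C ✓; longest run = 3 ✓; Tm = 64.9 + 41·(13 − 16.4)/21 = 58.3°C ✓ — passes.
Candidate 4 (21 nt, A=4 T=2 G=8 C=7): length 21 ✓; 3' end CCT has 2 G/C ✓; longest run = 3 ✓; Tm = 64.9 + 41·(15 − 16.4)/21 = 62.2°C ✓ — passes.

Candidate 3 and Candidate 4.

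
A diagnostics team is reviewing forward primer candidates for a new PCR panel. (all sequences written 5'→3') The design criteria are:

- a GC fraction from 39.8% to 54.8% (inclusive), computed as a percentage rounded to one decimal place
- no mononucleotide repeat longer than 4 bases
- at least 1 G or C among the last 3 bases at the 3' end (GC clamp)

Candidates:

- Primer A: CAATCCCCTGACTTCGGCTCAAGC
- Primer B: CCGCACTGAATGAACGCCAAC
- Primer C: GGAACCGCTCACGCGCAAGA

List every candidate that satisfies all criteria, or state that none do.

Primer A (24 nt, A=5 T=5 G=4 C=10): GC 14/24 = 58.3%, outside 39.8–54.8% ✗; longest run = 4 ✓; 3' end AGC has 2 G/C ✓ — fails.
Primer B (21 nt, A=7 T=2 G=4 C=8): GC 12/21 = 57.1%, outside 39.8–54.8% ✗; longest run = 2 ✓; 3' end AAC has 1 G/C ✓ — fails.
Primer C (20 nt, A=6 T=1 G=6 C=7): GC 13/20 = 65.0%, outside 39.8–54.8% ✗; longest run = 2 ✓; 3' end AGA has 1 G/C ✓ — fails.

None of the candidates satisfy all criteria.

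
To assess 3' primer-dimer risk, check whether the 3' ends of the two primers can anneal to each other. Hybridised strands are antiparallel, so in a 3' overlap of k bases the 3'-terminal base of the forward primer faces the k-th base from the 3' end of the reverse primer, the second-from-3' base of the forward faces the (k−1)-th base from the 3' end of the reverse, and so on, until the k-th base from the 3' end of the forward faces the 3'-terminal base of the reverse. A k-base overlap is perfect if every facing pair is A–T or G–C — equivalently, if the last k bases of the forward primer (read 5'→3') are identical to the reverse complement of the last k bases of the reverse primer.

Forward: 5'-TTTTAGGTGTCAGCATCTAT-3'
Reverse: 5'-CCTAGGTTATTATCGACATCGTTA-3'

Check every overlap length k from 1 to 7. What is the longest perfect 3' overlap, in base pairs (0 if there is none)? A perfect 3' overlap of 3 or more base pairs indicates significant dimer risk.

Last 7 bases (5'→3') — forward …CATCTAT, reverse …ATCGTTA.
Reverse complement of the reverse primer's last 7 bases: TAACGAT; its first k bases are the reverse complement of the reverse primer's last k bases, so a perfect k-base overlap needs the forward primer's last k bases to equal them.
Comparing (forward last k vs required): k=1: T vs T ✓; k=2: AT vs TA ✗; k=3: TAT vs TAA ✗; k=4: CTAT vs TAAC ✗; k=5: TCTAT vs TAACG ✗; k=6: ATCTAT vs TAACGA ✗; k=7: CATCTAT vs TAACGAT ✗.
Only k = 1 is perfect, so the longest perfect 3' overlap is 1.

Longest perfect overlap: 1 complementary base pair; below the dimer-risk threshold (threshold 3).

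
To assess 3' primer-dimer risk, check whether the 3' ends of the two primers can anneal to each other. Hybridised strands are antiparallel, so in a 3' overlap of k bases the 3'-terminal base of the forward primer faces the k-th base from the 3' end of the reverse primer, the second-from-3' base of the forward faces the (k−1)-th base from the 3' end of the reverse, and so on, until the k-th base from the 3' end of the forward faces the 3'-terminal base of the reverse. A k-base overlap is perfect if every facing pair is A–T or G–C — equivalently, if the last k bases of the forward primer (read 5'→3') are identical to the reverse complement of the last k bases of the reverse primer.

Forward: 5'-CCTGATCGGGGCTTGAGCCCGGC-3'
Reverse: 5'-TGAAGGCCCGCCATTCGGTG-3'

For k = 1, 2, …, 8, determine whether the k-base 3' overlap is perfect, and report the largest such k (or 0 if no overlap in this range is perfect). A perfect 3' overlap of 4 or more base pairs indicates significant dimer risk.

Longest perfect overlap: 1 complementary base pair; below the dimer-risk threshold (threshold 4).

Last 8 bases (5'→3') — forward …AGCCCGGC, reverse …ATTCGGTG.
Reverse complement of the reverse primer's last 8 bases: CACCGAAT; its first k bases are the reverse complement of the reverse primer's last k bases, so a perfect k-base overlap needs the forward primer's last k bases to equal them.
Comparing (forward last k vs required): k=1: C vs C ✓; k=2: GC vs CA ✗; k=3: GGC vs CAC ✗; k=4: CGGC vs CACC ✗; k=5: CCGGC vs CACCG ✗; k=6: CCCGGC vs CACCGA ✗; k=7: GCCCGGC vs CACCGAA ✗; k=8: AGCCCGGC vs CACCGAAT ✗.
Only k = 1 is perfect, so the longest perfect 3' overlap is 1.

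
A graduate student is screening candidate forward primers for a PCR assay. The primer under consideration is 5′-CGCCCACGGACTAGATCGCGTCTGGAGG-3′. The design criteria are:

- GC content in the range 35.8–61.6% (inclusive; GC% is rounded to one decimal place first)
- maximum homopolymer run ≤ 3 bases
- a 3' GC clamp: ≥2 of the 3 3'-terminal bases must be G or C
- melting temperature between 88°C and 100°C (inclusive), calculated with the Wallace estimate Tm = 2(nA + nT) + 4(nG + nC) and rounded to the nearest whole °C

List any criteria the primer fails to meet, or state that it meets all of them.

Base counts: A=5, T=4, G=10, C=9 (length 28).
GC content: GC 19/28 = 67.9%, outside 35.8–61.6% ✗
homopolymer run: longest run = 3 ✓
GC clamp: 3' end AGG has 2 G/C ✓
Tm: Tm = 2·9 + 4·19 = 94°C ✓

Fails: GC content.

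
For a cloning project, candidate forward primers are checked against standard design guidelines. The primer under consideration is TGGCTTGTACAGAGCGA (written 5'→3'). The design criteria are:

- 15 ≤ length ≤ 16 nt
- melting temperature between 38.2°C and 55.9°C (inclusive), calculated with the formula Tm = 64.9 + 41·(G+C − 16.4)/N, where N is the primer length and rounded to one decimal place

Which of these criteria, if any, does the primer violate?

Fails: length.

Base counts: A=4, T=4, G=6, C=3 (length 17).
length: length 17, outside 15–16 ✗
Tm: Tm = 64.9 + 41·(9 − 16.4)/17 = 47.1°C ✓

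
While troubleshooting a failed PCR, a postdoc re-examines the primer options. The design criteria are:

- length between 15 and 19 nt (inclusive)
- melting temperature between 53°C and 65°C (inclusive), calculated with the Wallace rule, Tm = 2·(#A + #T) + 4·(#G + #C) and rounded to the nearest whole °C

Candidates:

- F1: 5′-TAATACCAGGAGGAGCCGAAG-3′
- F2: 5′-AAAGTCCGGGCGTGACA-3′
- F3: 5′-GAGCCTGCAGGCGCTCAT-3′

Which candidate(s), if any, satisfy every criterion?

F1 (21 nt, A=8 T=2 G=7 C=4): length 21, outside 15–19 ✗; Tm = 2·10 + 4·11 = 64°C ✓ — fails.
F2 (17 nt, A=5 T=2 G=6 C=4): length 17 ✓; Tm = 2·7 + 4·10 = 54°C ✓ — passes.
F3 (18 nt, A=3 T=3 G=6 C=6): length 18 ✓; Tm = 2·6 + 4·12 = 60°C ✓ — passes.

F2 and F3.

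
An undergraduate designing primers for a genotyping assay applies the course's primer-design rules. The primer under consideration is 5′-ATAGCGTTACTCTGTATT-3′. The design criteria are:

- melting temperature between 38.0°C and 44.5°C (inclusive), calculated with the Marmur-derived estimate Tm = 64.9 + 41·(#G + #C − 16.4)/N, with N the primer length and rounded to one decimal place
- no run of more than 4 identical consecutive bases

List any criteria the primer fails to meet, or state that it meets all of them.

Base counts: A=4, T=8, G=3, C=3 (length 18).
Tm: Tm = 64.9 + 41·(6 − 16.4)/18 = 41.2°C ✓
homopolymer run: longest run = 2 ✓

Meets all criteria.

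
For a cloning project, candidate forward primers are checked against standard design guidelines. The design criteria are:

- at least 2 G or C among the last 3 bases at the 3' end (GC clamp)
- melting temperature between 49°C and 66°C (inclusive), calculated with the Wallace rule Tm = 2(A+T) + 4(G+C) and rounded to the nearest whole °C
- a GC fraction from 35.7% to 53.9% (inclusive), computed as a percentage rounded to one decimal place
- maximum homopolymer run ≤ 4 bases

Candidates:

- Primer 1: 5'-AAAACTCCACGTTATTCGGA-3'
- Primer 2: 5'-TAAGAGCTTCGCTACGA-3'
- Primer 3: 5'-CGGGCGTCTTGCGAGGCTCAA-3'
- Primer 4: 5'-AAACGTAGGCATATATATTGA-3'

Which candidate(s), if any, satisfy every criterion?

Primer 1 and Primer 2.

Primer 1 (20 nt, A=7 T=5 G=3 C=5): 3' end GGA has 2 G/C ✓; Tm = 2·12 + 4·8 = 56°C ✓; GC 8/20 = 40.0% ✓; longest run = 4 ✓ — passes.
Primer 2 (17 nt, A=5 T=4 G=4 C=4): 3' end CGA has 2 G/C ✓; Tm = 2·9 + 4·8 = 50°C ✓; GC 8/17 = 47.1% ✓; longest run = 2 ✓ — passes.
Primer 3 (21 nt, A=3 T=4 G=8 C=6): 3' end CAA has 1 G/C, need ≥2 ✗; Tm = 2·7 + 4·14 = 70°C, outside 49–66°C ✗; GC 14/21 = 66.7%, outside 35.7–53.9% ✗; longest run = 3 ✓ — fails.
Primer 4 (21 nt, A=9 T=6 G=4 C=2): 3' end TGA has 1 G/C, need ≥2 ✗; Tm = 2·15 + 4·6 = 54°C ✓; GC 6/21 = 28.6%, outside 35.7–53.9% ✗; longest run = 3 ✓ — fails.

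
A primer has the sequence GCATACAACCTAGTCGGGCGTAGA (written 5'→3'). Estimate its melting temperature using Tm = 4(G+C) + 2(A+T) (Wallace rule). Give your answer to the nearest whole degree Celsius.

Base counts: A=7, T=4, G=7, C=6 (length 24).
Tm = 2·(7+4) + 4·(7+6) = 2·11 + 4·13 = 22 + 52 = 74°C.

74°C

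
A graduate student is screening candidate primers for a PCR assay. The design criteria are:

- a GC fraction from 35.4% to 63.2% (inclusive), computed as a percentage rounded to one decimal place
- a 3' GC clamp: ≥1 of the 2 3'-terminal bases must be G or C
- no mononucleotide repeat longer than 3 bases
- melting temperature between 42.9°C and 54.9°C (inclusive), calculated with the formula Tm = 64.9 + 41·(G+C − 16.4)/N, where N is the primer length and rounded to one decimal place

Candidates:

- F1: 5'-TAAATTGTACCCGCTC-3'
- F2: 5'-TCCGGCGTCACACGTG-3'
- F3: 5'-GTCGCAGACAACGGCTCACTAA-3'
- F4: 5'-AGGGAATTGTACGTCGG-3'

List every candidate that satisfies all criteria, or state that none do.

F1 (16 nt, A=4 T=5 G=2 C=5): GC 7/16 = 43.8% ✓; 3' end TC has 1 G/C ✓; longest run = 3 ✓; Tm = 64.9 + 41·(7 − 16.4)/16 = 40.8°C, outside 42.9–54.9°C ✗ — fails.
F2 (16 nt, A=2 T=3 G=5 C=6): GC 11/16 = 68.8%, outside 35.4–63.2% ✗; 3' end TG has 1 G/C ✓; longest run = 2 ✓; Tm = 64.9 + 41·(11 − 16.4)/16 = 51.1°C ✓ — fails.
F3 (22 nt, A=7 T=3 G=5 C=7): GC 12/22 = 54.5% ✓; 3' end AA has 0 G/C, need ≥1 ✗; longest run = 2 ✓; Tm = 64.9 + 41·(12 − 16.4)/22 = 56.7°C, outside 42.9–54.9°C ✗ — fails.
F4 (17 nt, A=4 T=4 G=7 C=2): GC 9/17 = 52.9% ✓; 3' end GG has 2 G/C ✓; longest run = 3 ✓; Tm = 64.9 + 41·(9 − 16.4)/17 = 47.1°C ✓ — passes.

F4 only.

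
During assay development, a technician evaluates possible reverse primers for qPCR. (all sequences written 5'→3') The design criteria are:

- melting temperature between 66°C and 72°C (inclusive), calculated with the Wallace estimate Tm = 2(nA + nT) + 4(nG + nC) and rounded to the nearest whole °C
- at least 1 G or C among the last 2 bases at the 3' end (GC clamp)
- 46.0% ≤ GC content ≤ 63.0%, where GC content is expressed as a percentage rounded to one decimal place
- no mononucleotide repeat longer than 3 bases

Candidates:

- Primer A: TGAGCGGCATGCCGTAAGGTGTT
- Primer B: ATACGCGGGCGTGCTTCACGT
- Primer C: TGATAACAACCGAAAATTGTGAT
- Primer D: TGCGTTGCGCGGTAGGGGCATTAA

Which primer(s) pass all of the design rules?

Primer B only.

Primer A (23 nt, A=4 T=6 G=9 C=4): Tm = 2·10 + 4·13 = 72°C ✓; 3' end TT has 0 G/C, need ≥1 ✗; GC 13/23 = 56.5% ✓; longest run = 2 ✓ — fails.
Primer B (21 nt, A=3 T=5 G=7 C=6): Tm = 2·8 + 4·13 = 68°C ✓; 3' end GT has 1 G/C ✓; GC 13/21 = 61.9% ✓; longest run = 3 ✓ — passes.
Primer C (23 nt, A=10 T=6 G=4 C=3): Tm = 2·16 + 4·7 = 60°C, outside 66–72°C ✗; 3' end AT has 0 G/C, need ≥1 ✗; GC 7/23 = 30.4%, outside 46.0–63.0% ✗; longest run = 4, exceeds 3 ✗ — fails.
Primer D (24 nt, A=4 T=6 G=10 C=4): Tm = 2·10 + 4·14 = 76°C, outside 66–72°C ✗; 3' end AA has 0 G/C, need ≥1 ✗; GC 14/24 = 58.3% ✓; longest run = 4, exceeds 3 ✗ — fails.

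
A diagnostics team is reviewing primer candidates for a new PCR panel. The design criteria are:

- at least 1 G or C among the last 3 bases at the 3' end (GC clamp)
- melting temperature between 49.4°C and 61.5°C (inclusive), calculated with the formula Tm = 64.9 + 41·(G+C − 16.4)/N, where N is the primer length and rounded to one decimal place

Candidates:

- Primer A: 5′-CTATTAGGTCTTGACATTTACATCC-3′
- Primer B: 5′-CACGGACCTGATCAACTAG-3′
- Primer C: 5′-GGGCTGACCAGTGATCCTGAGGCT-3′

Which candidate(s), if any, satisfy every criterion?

Primer A (25 nt, A=6 T=10 G=3 C=6): 3' end TCC has 2 G/C ✓; Tm = 64.9 + 41·(9 − 16.4)/25 = 52.8°C ✓ — passes.
Primer B (19 nt, A=6 T=3 G=4 C=6): 3' end TAG has 1 G/C ✓; Tm = 64.9 + 41·(10 − 16.4)/19 = 51.1°C ✓ — passes.
Primer C (24 nt, A=4 T=5 G=9 C=6): 3' end GCT has 2 G/C ✓; Tm = 64.9 + 41·(15 − 16.4)/24 = 62.5°C, outside 49.4–61.5°C ✗ — fails.

Primer A and Primer B.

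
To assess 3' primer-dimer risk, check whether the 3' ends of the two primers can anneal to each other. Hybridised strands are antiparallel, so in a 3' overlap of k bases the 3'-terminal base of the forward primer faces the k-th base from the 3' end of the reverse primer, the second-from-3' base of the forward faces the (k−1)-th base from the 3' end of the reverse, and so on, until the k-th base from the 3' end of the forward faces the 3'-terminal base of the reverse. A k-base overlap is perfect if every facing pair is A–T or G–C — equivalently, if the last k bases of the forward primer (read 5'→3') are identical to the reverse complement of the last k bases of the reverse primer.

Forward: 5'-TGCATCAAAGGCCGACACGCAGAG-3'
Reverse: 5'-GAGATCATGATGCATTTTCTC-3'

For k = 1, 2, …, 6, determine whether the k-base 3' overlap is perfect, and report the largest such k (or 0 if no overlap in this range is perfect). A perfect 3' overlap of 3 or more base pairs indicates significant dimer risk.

Last 6 bases (5'→3') — forward …GCAGAG, reverse …TTTCTC.
Reverse complement of the reverse primer's last 6 bases: GAGAAA; its first k bases are the reverse complement of the reverse primer's last k bases, so a perfect k-base overlap needs the forward primer's last k bases to equal them.
Comparing (forward last k vs required): k=1: G vs G ✓; k=2: AG vs GA ✗; k=3: GAG vs GAG ✓; k=4: AGAG vs GAGA ✗; k=5: CAGAG vs GAGAA ✗; k=6: GCAGAG vs GAGAAA ✗.
Perfect overlaps at k = 1, 3; the largest is 3.

Longest perfect overlap: 3 complementary base pairs; significant dimer risk (threshold 3).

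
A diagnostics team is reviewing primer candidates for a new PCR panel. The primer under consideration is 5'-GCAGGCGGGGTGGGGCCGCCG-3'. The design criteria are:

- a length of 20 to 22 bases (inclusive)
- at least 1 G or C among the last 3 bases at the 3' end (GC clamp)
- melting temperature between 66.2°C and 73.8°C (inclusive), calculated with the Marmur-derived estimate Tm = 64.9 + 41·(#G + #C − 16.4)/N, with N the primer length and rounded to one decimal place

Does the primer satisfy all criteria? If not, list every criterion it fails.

Meets all criteria.

Base counts: A=1, T=1, G=13, C=6 (length 21).
length: length 21 ✓
GC clamp: 3' end CCG has 3 G/C ✓
Tm: Tm = 64.9 + 41·(19 − 16.4)/21 = 70.0°C ✓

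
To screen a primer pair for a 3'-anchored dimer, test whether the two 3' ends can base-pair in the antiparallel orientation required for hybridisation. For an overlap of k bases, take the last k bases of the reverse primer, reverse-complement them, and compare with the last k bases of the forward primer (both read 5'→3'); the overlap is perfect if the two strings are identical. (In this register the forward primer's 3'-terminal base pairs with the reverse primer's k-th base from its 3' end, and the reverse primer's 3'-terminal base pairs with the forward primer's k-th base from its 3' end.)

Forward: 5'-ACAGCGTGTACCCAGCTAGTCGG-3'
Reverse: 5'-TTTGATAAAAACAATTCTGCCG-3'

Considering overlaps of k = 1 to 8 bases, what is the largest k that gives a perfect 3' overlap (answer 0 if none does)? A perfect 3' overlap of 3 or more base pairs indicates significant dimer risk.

Last 8 bases (5'→3') — forward …CTAGTCGG, reverse …TTCTGCCG.
Reverse complement of the reverse primer's last 8 bases: CGGCAGAA; its first k bases are the reverse complement of the reverse primer's last k bases, so a perfect k-base overlap needs the forward primer's last k bases to equal them.
Comparing (forward last k vs required): k=1: G vs C ✗; k=2: GG vs CG ✗; k=3: CGG vs CGG ✓; k=4: TCGG vs CGGC ✗; k=5: GTCGG vs CGGCA ✗; k=6: AGTCGG vs CGGCAG ✗; k=7: TAGTCGG vs CGGCAGA ✗; k=8: CTAGTCGG vs CGGCAGAA ✗.
Only k = 3 is perfect, so the longest perfect 3' overlap is 3.

Longest perfect overlap: 3 complementary base pairs; significant dimer risk (threshold 3).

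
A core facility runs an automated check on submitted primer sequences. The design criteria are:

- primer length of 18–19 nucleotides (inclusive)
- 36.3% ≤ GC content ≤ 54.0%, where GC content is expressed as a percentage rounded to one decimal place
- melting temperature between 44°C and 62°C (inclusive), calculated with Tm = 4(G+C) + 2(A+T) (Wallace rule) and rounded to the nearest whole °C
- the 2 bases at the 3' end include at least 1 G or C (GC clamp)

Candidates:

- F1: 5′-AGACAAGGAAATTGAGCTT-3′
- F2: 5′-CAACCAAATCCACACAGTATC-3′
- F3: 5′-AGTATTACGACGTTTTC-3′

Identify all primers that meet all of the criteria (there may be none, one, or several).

None of the candidates satisfy all criteria.

F1 (19 nt, A=8 T=4 G=5 C=2): length 19 ✓; GC 7/19 = 36.8% ✓; Tm = 2·12 + 4·7 = 52°C ✓; 3' end TT has 0 G/C, need ≥1 ✗ — fails.
F2 (21 nt, A=9 T=3 G=1 C=8): length 21, outside 18–19 ✗; GC 9/21 = 42.9% ✓; Tm = 2·12 + 4·9 = 60°C ✓; 3' end TC has 1 G/C ✓ — fails.
F3 (17 nt, A=4 T=7 G=3 C=3): length 17, outside 18–19 ✗; GC 6/17 = 35.3%, outside 36.3–54.0% ✗; Tm = 2·11 + 4·6 = 46°C ✓; 3' end TC has 1 G/C ✓ — fails.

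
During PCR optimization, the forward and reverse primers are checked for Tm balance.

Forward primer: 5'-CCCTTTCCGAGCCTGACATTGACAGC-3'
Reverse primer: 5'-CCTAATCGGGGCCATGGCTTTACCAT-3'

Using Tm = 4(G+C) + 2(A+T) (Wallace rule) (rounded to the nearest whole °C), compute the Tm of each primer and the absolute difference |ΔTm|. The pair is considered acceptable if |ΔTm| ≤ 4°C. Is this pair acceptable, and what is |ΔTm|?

|ΔTm| = 2°C; the pair is acceptable.

Forward: A=5 T=6 G=5 C=10 → Tm = 2·11 + 4·15 = 82°C.
Reverse: A=5 T=7 G=6 C=8 → Tm = 2·12 + 4·14 = 80°C.
|ΔTm| = |82 − 80| = 2°C, ≤ 4°C.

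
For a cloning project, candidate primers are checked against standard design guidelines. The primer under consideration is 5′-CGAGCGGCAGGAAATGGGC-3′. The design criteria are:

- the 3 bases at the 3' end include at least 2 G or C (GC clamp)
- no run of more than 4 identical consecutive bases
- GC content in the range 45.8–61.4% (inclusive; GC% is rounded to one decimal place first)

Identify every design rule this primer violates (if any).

Base counts: A=5, T=1, G=9, C=4 (length 19).
GC clamp: 3' end GGC has 3 G/C ✓
homopolymer run: longest run = 3 ✓
GC content: GC 13/19 = 68.4%, outside 45.8–61.4% ✗

Fails: GC content.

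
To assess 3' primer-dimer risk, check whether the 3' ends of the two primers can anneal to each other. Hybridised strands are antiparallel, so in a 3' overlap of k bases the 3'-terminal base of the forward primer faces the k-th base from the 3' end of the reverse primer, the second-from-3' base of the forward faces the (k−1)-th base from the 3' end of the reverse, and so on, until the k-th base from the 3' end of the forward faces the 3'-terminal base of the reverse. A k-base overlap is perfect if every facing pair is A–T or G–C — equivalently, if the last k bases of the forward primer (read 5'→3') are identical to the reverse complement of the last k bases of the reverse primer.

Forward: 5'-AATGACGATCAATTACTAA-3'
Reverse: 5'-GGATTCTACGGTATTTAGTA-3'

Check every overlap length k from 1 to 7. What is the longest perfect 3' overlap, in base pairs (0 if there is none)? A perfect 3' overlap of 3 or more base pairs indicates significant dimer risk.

Last 7 bases (5'→3') — forward …TTACTAA, reverse …TTTAGTA.
Reverse complement of the reverse primer's last 7 bases: TACTAAA; its first k bases are the reverse complement of the reverse primer's last k bases, so a perfect k-base overlap needs the forward primer's last k bases to equal them.
Comparing (forward last k vs required): k=1: A vs T ✗; k=2: AA vs TA ✗; k=3: TAA vs TAC ✗; k=4: CTAA vs TACT ✗; k=5: ACTAA vs TACTA ✗; k=6: TACTAA vs TACTAA ✓; k=7: TTACTAA vs TACTAAA ✗.
Only k = 6 is perfect, so the longest perfect 3' overlap is 6.

Longest perfect overlap: 6 complementary base pairs; significant dimer risk (threshold 3).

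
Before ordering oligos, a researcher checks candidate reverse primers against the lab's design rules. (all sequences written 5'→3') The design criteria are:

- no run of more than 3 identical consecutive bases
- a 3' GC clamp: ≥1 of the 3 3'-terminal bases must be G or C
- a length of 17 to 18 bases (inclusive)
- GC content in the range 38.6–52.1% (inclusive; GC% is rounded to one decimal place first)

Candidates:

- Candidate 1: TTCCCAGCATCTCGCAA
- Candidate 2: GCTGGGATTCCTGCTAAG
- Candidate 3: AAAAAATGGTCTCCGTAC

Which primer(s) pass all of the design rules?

None of the candidates satisfy all criteria.

Candidate 1 (17 nt, A=4 T=4 G=2 C=7): longest run = 3 ✓; 3' end CAA has 1 G/C ✓; length 17 ✓; GC 9/17 = 52.9%, outside 38.6–52.1% ✗ — fails.
Candidate 2 (18 nt, A=3 T=5 G=6 C=4): longest run = 3 ✓; 3' end AAG has 1 G/C ✓; length 18 ✓; GC 10/18 = 55.6%, outside 38.6–52.1% ✗ — fails.
Candidate 3 (18 nt, A=7 T=4 G=3 C=4): longest run = 6, exceeds 3 ✗; 3' end TAC has 1 G/C ✓; length 18 ✓; GC 7/18 = 38.9% ✓ — fails.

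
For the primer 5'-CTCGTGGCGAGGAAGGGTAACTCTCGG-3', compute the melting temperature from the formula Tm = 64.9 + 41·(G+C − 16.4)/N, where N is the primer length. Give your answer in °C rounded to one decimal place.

Base counts: A=5, T=5, G=11, C=6; G+C = 17, N = 27.
Tm = 64.9 + 41·(17 − 16.4)/27 = 64.9 + 24.60/27 = 65.8°C.

65.8°C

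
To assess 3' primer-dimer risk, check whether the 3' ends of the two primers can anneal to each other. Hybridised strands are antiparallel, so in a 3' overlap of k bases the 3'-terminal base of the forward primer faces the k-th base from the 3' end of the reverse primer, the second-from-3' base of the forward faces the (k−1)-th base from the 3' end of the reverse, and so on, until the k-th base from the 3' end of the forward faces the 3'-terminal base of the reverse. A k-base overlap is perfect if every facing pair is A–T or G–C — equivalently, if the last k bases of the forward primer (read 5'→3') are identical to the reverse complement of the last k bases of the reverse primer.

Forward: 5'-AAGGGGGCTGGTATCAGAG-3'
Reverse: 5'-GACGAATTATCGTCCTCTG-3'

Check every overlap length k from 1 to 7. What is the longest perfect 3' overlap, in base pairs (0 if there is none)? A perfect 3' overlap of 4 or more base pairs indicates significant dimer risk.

Longest perfect overlap: 5 complementary base pairs; significant dimer risk (threshold 4).

Last 7 bases (5'→3') — forward …ATCAGAG, reverse …TCCTCTG.
Reverse complement of the reverse primer's last 7 bases: CAGAGGA; its first k bases are the reverse complement of the reverse primer's last k bases, so a perfect k-base overlap needs the forward primer's last k bases to equal them.
Comparing (forward last k vs required): k=1: G vs C ✗; k=2: AG vs CA ✗; k=3: GAG vs CAG ✗; k=4: AGAG vs CAGA ✗; k=5: CAGAG vs CAGAG ✓; k=6: TCAGAG vs CAGAGG ✗; k=7: ATCAGAG vs CAGAGGA ✗.
Only k = 5 is perfect, so the longest perfect 3' overlap is 5.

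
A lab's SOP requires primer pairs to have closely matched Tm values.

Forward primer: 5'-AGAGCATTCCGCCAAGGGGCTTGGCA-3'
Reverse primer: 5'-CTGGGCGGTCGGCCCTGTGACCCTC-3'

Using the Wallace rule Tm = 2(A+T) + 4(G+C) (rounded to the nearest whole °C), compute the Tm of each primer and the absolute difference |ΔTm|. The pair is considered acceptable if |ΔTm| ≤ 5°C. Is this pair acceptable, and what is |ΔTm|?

Forward: A=6 T=4 G=9 C=7 → Tm = 2·10 + 4·16 = 84°C.
Reverse: A=1 T=5 G=9 C=10 → Tm = 2·6 + 4·19 = 88°C.
|ΔTm| = |84 − 88| = 4°C, ≤ 5°C.

|ΔTm| = 4°C; the pair is acceptable.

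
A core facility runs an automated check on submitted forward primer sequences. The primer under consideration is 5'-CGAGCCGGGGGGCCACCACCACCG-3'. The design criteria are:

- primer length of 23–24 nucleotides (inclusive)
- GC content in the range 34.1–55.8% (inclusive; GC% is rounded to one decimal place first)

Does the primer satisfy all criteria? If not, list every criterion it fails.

Base counts: A=4, T=0, G=9, C=11 (length 24).
length: length 24 ✓
GC content: GC 20/24 = 83.3%, outside 34.1–55.8% ✗

Fails: GC content.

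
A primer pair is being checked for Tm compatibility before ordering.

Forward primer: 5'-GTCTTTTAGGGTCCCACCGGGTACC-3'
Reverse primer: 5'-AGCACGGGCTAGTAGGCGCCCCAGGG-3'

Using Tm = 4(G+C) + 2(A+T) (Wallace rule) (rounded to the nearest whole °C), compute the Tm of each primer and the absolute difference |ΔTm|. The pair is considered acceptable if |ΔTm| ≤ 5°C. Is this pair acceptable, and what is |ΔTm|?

|ΔTm| = 10°C; the pair is not acceptable.

Forward: A=3 T=7 G=7 C=8 → Tm = 2·10 + 4·15 = 80°C.
Reverse: A=5 T=2 G=11 C=8 → Tm = 2·7 + 4·19 = 90°C.
|ΔTm| = |80 − 90| = 10°C, > 5°C.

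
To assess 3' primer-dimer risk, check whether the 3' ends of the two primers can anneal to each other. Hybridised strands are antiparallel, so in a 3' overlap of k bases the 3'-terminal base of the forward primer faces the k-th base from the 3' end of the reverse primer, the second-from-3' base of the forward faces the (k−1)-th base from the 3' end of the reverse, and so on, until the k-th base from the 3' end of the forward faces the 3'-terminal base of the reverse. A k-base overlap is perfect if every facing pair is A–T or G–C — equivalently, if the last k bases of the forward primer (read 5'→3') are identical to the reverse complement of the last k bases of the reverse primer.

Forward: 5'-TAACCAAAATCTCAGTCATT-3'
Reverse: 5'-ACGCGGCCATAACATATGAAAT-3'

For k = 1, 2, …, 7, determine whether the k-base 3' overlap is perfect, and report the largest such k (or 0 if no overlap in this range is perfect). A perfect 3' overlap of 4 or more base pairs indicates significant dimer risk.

Longest perfect overlap: 3 complementary base pairs; below the dimer-risk threshold (threshold 4).

Last 7 bases (5'→3') — forward …AGTCATT, reverse …ATGAAAT.
Reverse complement of the reverse primer's last 7 bases: ATTTCAT; its first k bases are the reverse complement of the reverse primer's last k bases, so a perfect k-base overlap needs the forward primer's last k bases to equal them.
Comparing (forward last k vs required): k=1: T vs A ✗; k=2: TT vs AT ✗; k=3: ATT vs ATT ✓; k=4: CATT vs ATTT ✗; k=5: TCATT vs ATTTC ✗; k=6: GTCATT vs ATTTCA ✗; k=7: AGTCATT vs ATTTCAT ✗.
Only k = 3 is perfect, so the longest perfect 3' overlap is 3.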